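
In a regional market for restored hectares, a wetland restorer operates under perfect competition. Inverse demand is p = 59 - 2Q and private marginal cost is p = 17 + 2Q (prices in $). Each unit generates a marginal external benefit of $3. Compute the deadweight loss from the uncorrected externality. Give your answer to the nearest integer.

Market equilibrium (private): 17 + 2Q = 59 - 2Q → Q_m = 10.5000.
Social marginal cost = private MC − MEB = 14 + 2Q.
Set SMC = demand: 14 + 2Q = 59 - 2Q → Q* = 11.2500.
Height of the DWL triangle at Q_m is demand(Q_m) − SMC(Q_m) = MEB(Q_m) = 3.0000.
DWL = ½ × 0.7500 × 3.0000 = 1.1250.

DWL = $1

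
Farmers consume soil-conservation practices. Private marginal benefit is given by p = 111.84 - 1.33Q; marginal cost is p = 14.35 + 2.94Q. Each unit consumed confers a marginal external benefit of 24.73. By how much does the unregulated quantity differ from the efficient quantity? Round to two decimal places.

5.79 units

Market equilibrium (private): 14.35 + 2.94Q = 111.84 - 1.33Q → Q_m = 22.8314.
Social marginal benefit = demand + MEB = 136.57 - 1.33Q.
Set SMB = MC: 136.57 - 1.33Q = 14.35 + 2.94Q → Q* = 28.6230.
Gap = |22.8314 − 28.6230| = 5.7916.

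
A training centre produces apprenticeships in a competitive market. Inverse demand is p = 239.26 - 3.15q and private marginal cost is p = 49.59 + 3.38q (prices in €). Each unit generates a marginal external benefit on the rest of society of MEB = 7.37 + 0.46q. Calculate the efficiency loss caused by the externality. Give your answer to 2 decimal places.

Market equilibrium (private): 49.59 + 3.38q = 239.26 - 3.15q → q_m = 29.0459.
Social marginal cost = private MC − MEB = 42.22 + 2.92q.
Set SMC = demand: 42.22 + 2.92q = 239.26 - 3.15q → q* = 32.4613.
Between q* and q_m the wedge demand − SMC runs linearly from 0 to MEB(q_m), so the loss is a triangle.
DWL = ½ × 3.4154 × 20.7311 = 35.4025.

DWL = €35.40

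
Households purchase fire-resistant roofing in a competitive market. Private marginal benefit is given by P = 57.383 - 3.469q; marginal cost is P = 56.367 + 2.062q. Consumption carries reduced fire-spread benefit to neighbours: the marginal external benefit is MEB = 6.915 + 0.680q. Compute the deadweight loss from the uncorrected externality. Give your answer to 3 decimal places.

DWL = 5.108

Market equilibrium (private): 56.367 + 2.062q = 57.383 - 3.469q → q_m = 0.1837.
Social marginal benefit = demand + MEB = 64.298 - 2.789q.
Set SMB = MC: 64.298 - 2.789q = 56.367 + 2.062q → q* = 1.6349.
The welfare-loss triangle has base |q_m − q*| and height MEB(q_m) (the vertical gap between SMB and MC is zero at q* and MEB at q_m).
DWL = ½ × 1.4512 × 7.0399 = 5.1082.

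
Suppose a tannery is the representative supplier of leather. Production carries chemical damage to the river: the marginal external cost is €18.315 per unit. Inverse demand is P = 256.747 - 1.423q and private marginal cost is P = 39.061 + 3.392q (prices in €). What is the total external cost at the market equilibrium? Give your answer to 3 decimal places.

€828.021

Market equilibrium (private): 39.061 + 3.392q = 256.747 - 1.423q → q_m = 45.2100.
Total external cost = MEC × q_m = 18.315 × 45.2100 = 828.0212.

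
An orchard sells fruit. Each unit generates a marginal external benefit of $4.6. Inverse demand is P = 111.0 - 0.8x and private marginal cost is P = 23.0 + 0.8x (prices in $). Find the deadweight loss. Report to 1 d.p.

Market equilibrium (private): 23.0 + 0.8x = 111.0 - 0.8x → x_m = 55.0000.
Social marginal cost = private MC − MEB = 18.4 + 0.8x.
Set SMC = demand: 18.4 + 0.8x = 111.0 - 0.8x → x* = 57.8750.
Height of the DWL triangle at x_m is demand(x_m) − SMC(x_m) = MEB(x_m) = 4.6000.
DWL = ½ × 2.8750 × 4.6000 = 6.6125.

DWL = $6.6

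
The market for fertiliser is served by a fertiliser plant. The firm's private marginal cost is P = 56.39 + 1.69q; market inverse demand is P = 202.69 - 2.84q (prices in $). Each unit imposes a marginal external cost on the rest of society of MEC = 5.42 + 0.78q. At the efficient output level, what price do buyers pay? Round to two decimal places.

Social marginal cost = private MC + MEC = 61.81 + 2.47q.
Set SMC = demand: 61.81 + 2.47q = 202.69 - 2.84q → q* = 26.5311.
Consumer price on the demand curve at q*: 202.69 − 2.84×26.5311 = 127.3417.

P = $127.34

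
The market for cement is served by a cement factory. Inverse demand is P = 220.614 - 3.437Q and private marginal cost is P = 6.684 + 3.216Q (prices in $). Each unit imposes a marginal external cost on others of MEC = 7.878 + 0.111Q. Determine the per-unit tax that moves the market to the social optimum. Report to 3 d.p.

Social marginal cost = private MC + MEC = 14.562 + 3.327Q.
Set SMC = demand: 14.562 + 3.327Q = 220.614 - 3.437Q → Q* = 30.4630.
The Pigouvian tax equals MEC at Q*: 7.878 + 0.111×30.4630 = 11.2594.

tax = $11.259 per unit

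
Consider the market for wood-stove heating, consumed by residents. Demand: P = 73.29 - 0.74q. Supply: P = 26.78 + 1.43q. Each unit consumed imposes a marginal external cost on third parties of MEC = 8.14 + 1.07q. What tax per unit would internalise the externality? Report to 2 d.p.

Social marginal benefit = demand − MEC = 65.15 - 1.81q.
Set SMB = MC: 65.15 - 1.81q = 26.78 + 1.43q → q* = 11.8426.
The Pigouvian tax equals MEC at q*: 8.14 + 1.07×11.8426 = 20.8116.

tax = 20.81 per unit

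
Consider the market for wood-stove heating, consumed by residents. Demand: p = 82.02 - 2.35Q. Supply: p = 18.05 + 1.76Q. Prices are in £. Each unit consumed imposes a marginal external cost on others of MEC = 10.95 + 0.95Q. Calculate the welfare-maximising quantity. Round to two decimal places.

Social marginal benefit = demand − MEC = 71.07 - 3.30Q.
Set SMB = MC: 71.07 - 3.30Q = 18.05 + 1.76Q → Q* = 10.4783.

Q* = 10.48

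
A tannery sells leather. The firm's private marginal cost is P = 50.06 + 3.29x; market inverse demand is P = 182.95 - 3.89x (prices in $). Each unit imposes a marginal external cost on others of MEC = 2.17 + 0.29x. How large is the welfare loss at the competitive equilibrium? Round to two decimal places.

Market equilibrium (private): 50.06 + 3.29x = 182.95 - 3.89x → x_m = 18.5084.
Social marginal cost = private MC + MEC = 52.23 + 3.58x.
Set SMC = demand: 52.23 + 3.58x = 182.95 - 3.89x → x* = 17.4993.
The welfare-loss triangle has base |x_m − x*| and height MEC(x_m) (the vertical gap between SMC and demand is zero at x* and MEC at x_m).
DWL = ½ × 1.0091 × 7.5374 = 3.8030.

DWL = $3.80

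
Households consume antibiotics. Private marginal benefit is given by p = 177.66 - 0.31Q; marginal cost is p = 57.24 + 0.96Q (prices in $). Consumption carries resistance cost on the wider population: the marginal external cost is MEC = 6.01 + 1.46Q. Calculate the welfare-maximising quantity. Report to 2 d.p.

Social marginal benefit = demand − MEC = 171.65 - 1.77Q.
Set SMB = MC: 171.65 - 1.77Q = 57.24 + 0.96Q → Q* = 41.9084.

Q* = 41.91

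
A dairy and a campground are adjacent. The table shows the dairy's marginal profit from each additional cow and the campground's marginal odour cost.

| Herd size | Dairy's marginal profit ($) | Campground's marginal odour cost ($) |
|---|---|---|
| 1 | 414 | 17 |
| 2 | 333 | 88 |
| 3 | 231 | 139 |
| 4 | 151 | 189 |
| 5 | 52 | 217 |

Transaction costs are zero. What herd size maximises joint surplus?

Bargaining reaches the level where marginal profit last exceeds marginal odour cost.
That holds through level 3 (231 ≥ 139) but not at 4 (151 < 189).

3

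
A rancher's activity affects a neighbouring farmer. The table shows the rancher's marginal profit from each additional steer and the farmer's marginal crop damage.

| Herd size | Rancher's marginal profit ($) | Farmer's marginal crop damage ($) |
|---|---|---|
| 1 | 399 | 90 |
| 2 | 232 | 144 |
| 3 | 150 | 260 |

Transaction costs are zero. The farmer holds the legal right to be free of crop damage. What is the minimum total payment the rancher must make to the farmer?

$234

Efficient level: marginal profit ≥ marginal crop damage through level 2, so k* = 2.
With the farmer holding the right, the rancher must at least compensate total damage at k*: 90 + 144 = 234.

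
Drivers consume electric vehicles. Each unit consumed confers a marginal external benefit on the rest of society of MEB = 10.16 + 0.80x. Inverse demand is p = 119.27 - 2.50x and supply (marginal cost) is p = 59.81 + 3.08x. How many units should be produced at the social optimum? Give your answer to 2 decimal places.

x* = 14.56

Social marginal benefit = demand + MEB = 129.43 - 1.70x.
Set SMB = MC: 129.43 - 1.70x = 59.81 + 3.08x → x* = 14.5649.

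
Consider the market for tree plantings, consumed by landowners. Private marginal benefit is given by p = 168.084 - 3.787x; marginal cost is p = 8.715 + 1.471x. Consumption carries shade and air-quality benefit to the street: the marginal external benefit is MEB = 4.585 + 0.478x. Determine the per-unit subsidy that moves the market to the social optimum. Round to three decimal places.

subsidy = 20.980 per unit

Social marginal benefit = demand + MEB = 172.669 - 3.309x.
Set SMB = MC: 172.669 - 3.309x = 8.715 + 1.471x → x* = 34.3000.
The Pigouvian subsidy equals MEB at x*: 4.585 + 0.478×34.3000 = 20.9804.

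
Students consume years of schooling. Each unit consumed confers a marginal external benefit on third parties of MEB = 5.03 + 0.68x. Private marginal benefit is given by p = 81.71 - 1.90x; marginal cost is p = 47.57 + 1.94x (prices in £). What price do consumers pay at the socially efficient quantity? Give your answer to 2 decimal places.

P = £58.16

Social marginal benefit = demand + MEB = 86.74 - 1.22x.
Set SMB = MC: 86.74 - 1.22x = 47.57 + 1.94x → x* = 12.3956.
Consumer price on the demand curve at x*: 81.71 − 1.90×12.3956 = 58.1584.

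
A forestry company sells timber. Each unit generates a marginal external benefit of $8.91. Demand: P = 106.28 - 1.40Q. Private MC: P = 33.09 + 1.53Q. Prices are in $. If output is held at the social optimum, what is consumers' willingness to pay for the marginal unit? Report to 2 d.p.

P = $67.05

Social marginal cost = private MC − MEB = 24.18 + 1.53Q.
Set SMC = demand: 24.18 + 1.53Q = 106.28 - 1.40Q → Q* = 28.0205.
Consumer price on the demand curve at Q*: 106.28 − 1.40×28.0205 = 67.0513.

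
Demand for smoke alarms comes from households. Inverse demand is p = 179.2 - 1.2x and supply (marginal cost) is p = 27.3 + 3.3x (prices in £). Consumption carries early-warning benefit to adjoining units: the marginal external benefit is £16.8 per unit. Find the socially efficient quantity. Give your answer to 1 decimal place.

x* = 37.5

Social marginal benefit = demand + MEB = 196.0 - 1.2x.
Set SMB = MC: 196.0 - 1.2x = 27.3 + 3.3x → x* = 37.4889.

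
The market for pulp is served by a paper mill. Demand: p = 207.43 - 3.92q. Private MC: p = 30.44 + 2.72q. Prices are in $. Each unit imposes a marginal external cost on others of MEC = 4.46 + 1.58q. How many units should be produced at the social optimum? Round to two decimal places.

Social marginal cost = private MC + MEC = 34.90 + 4.30q.
Set SMC = demand: 34.90 + 4.30q = 207.43 - 3.92q → q* = 20.9891.

q* = 20.99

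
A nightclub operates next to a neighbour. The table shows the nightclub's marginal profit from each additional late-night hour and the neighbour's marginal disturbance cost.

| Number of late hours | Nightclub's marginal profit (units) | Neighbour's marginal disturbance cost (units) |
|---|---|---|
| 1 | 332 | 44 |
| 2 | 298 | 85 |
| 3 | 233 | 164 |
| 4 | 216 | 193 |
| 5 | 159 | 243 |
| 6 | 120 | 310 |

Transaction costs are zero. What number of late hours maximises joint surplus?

Bargaining reaches the level where marginal profit last exceeds marginal disturbance cost.
That holds through level 4 (216 ≥ 193) but not at 5 (159 < 243).

4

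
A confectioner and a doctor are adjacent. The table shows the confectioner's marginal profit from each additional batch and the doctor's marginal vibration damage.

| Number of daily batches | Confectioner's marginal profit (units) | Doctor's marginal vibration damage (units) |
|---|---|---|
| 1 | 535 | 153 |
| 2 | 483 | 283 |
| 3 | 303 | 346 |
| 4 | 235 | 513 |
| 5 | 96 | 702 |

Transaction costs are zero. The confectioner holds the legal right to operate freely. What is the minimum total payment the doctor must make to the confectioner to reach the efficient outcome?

Left alone the confectioner would choose level 5 (marginal profit stays positive).
Efficient level: k* = 2 (marginal profit ≥ marginal vibration damage through 2).
The doctor must at least cover the confectioner's forgone profit from cutting 5→2: 303 + 235 + 96 = 634.

634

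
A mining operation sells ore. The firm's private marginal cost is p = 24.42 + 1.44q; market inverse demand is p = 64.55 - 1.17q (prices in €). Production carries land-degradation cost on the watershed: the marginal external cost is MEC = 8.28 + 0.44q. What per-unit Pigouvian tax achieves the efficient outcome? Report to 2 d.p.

Social marginal cost = private MC + MEC = 32.70 + 1.88q.
Set SMC = demand: 32.70 + 1.88q = 64.55 - 1.17q → q* = 10.4426.
The Pigouvian tax equals MEC at q*: 8.28 + 0.44×10.4426 = 12.8747.

tax = €12.87 per unit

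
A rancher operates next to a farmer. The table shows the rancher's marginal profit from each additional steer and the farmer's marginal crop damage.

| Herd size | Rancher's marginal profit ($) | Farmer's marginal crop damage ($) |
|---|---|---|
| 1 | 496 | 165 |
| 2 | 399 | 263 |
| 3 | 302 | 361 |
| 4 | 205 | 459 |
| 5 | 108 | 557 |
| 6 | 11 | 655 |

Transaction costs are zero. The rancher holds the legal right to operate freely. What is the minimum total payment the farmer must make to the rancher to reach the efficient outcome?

Left alone the rancher would choose level 6 (marginal profit stays positive).
Efficient level: k* = 2 (marginal profit ≥ marginal crop damage through 2).
The farmer must at least cover the rancher's forgone profit from cutting 6→2: 302 + 205 + 108 + 11 = 626.

$626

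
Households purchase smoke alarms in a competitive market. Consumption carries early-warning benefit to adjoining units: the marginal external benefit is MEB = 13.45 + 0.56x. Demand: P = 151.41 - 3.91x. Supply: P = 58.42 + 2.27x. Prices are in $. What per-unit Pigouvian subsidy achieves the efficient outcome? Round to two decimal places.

Social marginal benefit = demand + MEB = 164.86 - 3.35x.
Set SMB = MC: 164.86 - 3.35x = 58.42 + 2.27x → x* = 18.9395.
The Pigouvian subsidy equals MEB at x*: 13.45 + 0.56×18.9395 = 24.0561.

subsidy = $24.06 per unit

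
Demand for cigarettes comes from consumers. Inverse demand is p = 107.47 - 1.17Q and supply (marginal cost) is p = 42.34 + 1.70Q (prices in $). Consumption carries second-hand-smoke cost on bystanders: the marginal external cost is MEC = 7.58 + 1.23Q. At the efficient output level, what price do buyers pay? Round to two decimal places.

P = $91.05

Social marginal benefit = demand − MEC = 99.89 - 2.40Q.
Set SMB = MC: 99.89 - 2.40Q = 42.34 + 1.70Q → Q* = 14.0366.
Consumer price on the demand curve at Q*: 107.47 − 1.17×14.0366 = 91.0472.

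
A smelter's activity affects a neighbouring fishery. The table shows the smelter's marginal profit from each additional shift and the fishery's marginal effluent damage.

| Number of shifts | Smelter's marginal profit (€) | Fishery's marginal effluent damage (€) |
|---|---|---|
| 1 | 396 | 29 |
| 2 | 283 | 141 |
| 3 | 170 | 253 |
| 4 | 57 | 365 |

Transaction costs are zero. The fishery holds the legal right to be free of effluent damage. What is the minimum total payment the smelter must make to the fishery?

€170

Efficient level: marginal profit ≥ marginal effluent damage through level 2, so k* = 2.
With the fishery holding the right, the smelter must at least compensate total damage at k*: 29 + 141 = 170.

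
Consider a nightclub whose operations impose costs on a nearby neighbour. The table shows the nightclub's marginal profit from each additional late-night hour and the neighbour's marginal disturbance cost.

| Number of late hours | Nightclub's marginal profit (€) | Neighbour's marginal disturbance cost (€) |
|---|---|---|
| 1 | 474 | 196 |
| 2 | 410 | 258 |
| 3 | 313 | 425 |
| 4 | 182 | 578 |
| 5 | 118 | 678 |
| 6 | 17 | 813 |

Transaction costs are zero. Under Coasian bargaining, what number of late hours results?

2

Bargaining reaches the level where marginal profit last exceeds marginal disturbance cost.
That holds through level 2 (410 ≥ 258) but not at 3 (313 < 425).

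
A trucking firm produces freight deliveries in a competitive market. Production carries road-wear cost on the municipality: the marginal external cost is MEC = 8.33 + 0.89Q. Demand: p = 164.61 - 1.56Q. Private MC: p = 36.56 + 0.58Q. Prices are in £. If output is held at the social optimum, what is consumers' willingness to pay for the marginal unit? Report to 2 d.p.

Social marginal cost = private MC + MEC = 44.89 + 1.47Q.
Set SMC = demand: 44.89 + 1.47Q = 164.61 - 1.56Q → Q* = 39.5116.
Consumer price on the demand curve at Q*: 164.61 − 1.56×39.5116 = 102.9719.

P = £102.97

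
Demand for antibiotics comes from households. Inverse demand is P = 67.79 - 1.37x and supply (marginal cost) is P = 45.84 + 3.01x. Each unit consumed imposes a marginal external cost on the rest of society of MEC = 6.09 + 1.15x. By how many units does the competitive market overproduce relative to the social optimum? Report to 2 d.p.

Market equilibrium (private): 45.84 + 3.01x = 67.79 - 1.37x → x_m = 5.0114.
Social marginal benefit = demand − MEC = 61.70 - 2.52x.
Set SMB = MC: 61.70 - 2.52x = 45.84 + 3.01x → x* = 2.8680.
Gap = |5.0114 − 2.8680| = 2.1434.

2.14 units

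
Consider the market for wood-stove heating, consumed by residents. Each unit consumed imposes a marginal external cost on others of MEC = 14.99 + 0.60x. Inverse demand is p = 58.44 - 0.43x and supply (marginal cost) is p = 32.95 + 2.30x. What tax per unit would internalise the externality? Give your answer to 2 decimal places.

tax = 16.88 per unit

Social marginal benefit = demand − MEC = 43.45 - 1.03x.
Set SMB = MC: 43.45 - 1.03x = 32.95 + 2.30x → x* = 3.1532.
The Pigouvian tax equals MEC at x*: 14.99 + 0.60×3.1532 = 16.8819.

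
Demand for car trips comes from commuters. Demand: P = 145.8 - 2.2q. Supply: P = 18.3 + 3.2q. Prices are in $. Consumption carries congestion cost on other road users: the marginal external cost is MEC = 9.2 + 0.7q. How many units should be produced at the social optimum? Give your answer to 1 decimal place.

q* = 19.4

Social marginal benefit = demand − MEC = 136.6 - 2.9q.
Set SMB = MC: 136.6 - 2.9q = 18.3 + 3.2q → q* = 19.3934.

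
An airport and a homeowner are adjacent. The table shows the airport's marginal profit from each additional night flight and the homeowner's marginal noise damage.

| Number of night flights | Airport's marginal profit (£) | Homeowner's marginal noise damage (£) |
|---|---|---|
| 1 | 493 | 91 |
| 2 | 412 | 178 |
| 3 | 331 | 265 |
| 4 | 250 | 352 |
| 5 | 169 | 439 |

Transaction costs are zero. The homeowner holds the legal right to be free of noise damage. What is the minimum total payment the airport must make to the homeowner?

£534

Efficient level: marginal profit ≥ marginal noise damage through level 3, so k* = 3.
With the homeowner holding the right, the airport must at least compensate total damage at k*: 91 + 178 + 265 = 534.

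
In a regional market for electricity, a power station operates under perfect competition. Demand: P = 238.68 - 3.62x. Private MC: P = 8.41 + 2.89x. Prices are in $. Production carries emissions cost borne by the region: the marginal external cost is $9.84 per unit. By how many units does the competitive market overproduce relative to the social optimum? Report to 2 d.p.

1.51 units

Market equilibrium (private): 8.41 + 2.89x = 238.68 - 3.62x → x_m = 35.3717.
Social marginal cost = private MC + MEC = 18.25 + 2.89x.
Set SMC = demand: 18.25 + 2.89x = 238.68 - 3.62x → x* = 33.8602.
Gap = |35.3717 − 33.8602| = 1.5115.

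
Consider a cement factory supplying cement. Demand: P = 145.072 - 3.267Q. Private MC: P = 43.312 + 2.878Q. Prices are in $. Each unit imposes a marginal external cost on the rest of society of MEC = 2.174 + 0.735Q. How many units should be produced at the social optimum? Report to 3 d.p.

Social marginal cost = private MC + MEC = 45.486 + 3.613Q.
Set SMC = demand: 45.486 + 3.613Q = 145.072 - 3.267Q → Q* = 14.4747.

Q* = 14.475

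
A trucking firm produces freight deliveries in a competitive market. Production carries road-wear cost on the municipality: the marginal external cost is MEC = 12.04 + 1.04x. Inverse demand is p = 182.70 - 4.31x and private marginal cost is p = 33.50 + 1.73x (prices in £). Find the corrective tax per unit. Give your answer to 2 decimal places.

Social marginal cost = private MC + MEC = 45.54 + 2.77x.
Set SMC = demand: 45.54 + 2.77x = 182.70 - 4.31x → x* = 19.3729.
The Pigouvian tax equals MEC at x*: 12.04 + 1.04×19.3729 = 32.1878.

tax = £32.19 per unit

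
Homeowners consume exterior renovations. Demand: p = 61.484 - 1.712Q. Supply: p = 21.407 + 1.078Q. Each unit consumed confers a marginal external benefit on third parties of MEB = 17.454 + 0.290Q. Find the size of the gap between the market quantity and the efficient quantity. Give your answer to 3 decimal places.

Market equilibrium (private): 21.407 + 1.078Q = 61.484 - 1.712Q → Q_m = 14.3645.
Social marginal benefit = demand + MEB = 78.938 - 1.422Q.
Set SMB = MC: 78.938 - 1.422Q = 21.407 + 1.078Q → Q* = 23.0124.
Gap = |14.3645 − 23.0124| = 8.6479.

8.648 units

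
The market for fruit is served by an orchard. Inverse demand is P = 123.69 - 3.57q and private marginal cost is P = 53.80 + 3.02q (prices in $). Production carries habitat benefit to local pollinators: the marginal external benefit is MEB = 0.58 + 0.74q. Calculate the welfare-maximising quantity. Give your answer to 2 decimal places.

q* = 12.05

Social marginal cost = private MC − MEB = 53.22 + 2.28q.
Set SMC = demand: 53.22 + 2.28q = 123.69 - 3.57q → q* = 12.0462.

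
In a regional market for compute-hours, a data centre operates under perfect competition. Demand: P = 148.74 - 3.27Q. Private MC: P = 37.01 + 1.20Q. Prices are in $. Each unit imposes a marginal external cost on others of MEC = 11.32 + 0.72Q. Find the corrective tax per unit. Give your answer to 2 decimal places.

Social marginal cost = private MC + MEC = 48.33 + 1.92Q.
Set SMC = demand: 48.33 + 1.92Q = 148.74 - 3.27Q → Q* = 19.3468.
The Pigouvian tax equals MEC at Q*: 11.32 + 0.72×19.3468 = 25.2497.

tax = $25.25 per unit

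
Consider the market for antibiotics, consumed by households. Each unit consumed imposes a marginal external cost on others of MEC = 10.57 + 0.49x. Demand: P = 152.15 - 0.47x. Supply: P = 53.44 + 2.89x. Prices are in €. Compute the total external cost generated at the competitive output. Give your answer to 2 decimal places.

Market equilibrium (private): 53.44 + 2.89x = 152.15 - 0.47x → x_m = 29.3780.
Total external cost = ∫₀^{x_m} (10.57 + 0.49x) dx = 10.57×29.3780 + ½×0.49×29.3780² = 521.9768.

€521.98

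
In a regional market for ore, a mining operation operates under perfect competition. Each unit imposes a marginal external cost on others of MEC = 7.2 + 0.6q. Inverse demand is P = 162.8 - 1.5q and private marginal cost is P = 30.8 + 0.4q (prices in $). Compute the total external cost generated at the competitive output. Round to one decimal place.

$1948.2

Market equilibrium (private): 30.8 + 0.4q = 162.8 - 1.5q → q_m = 69.4737.
Total external cost = ∫₀^{q_m} (7.2 + 0.6q) dq = 7.2×69.4737 + ½×0.6×69.4737² = 1948.1891.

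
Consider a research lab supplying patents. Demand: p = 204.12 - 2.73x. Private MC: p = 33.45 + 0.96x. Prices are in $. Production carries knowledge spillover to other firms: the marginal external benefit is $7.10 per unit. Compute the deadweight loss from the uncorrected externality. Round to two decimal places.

DWL = $6.83

Market equilibrium (private): 33.45 + 0.96x = 204.12 - 2.73x → x_m = 46.2520.
Social marginal cost = private MC − MEB = 26.35 + 0.96x.
Set SMC = demand: 26.35 + 0.96x = 204.12 - 2.73x → x* = 48.1762.
The welfare-loss triangle has base |x_m − x*| and height MEB(x_m) (the vertical gap between SMC and demand is zero at x* and MEB at x_m).
DWL = ½ × 1.9242 × 7.1000 = 6.8309.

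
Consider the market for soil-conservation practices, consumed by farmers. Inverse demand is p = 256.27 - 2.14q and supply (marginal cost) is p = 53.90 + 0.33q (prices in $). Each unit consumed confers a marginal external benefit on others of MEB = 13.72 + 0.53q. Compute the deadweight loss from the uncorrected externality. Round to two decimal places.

Market equilibrium (private): 53.90 + 0.33q = 256.27 - 2.14q → q_m = 81.9312.
Social marginal benefit = demand + MEB = 269.99 - 1.61q.
Set SMB = MC: 269.99 - 1.61q = 53.90 + 0.33q → q* = 111.3866.
The loss is the area between SMB and MC from q* to q_m; with linear curves that's a triangle of height MEB(q_m).
DWL = ½ × 29.4554 × 57.1435 = 841.5923.

DWL = $841.59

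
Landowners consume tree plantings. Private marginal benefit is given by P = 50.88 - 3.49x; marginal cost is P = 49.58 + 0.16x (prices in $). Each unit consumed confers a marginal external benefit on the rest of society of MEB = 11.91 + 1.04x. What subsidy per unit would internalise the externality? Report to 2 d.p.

subsidy = $17.17 per unit

Social marginal benefit = demand + MEB = 62.79 - 2.45x.
Set SMB = MC: 62.79 - 2.45x = 49.58 + 0.16x → x* = 5.0613.
The Pigouvian subsidy equals MEB at x*: 11.91 + 1.04×5.0613 = 17.1738.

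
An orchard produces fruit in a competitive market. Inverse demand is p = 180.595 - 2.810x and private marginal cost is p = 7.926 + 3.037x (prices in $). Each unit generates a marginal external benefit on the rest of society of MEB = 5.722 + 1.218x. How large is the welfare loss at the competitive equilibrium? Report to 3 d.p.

DWL = $187.745

Market equilibrium (private): 7.926 + 3.037x = 180.595 - 2.810x → x_m = 29.5312.
Social marginal cost = private MC − MEB = 2.204 + 1.819x.
Set SMC = demand: 2.204 + 1.819x = 180.595 - 2.810x → x* = 38.5377.
The welfare-loss triangle has base |x_m − x*| and height MEB(x_m) (the vertical gap between SMC and demand is zero at x* and MEB at x_m).
DWL = ½ × 9.0065 × 41.6910 = 187.7450.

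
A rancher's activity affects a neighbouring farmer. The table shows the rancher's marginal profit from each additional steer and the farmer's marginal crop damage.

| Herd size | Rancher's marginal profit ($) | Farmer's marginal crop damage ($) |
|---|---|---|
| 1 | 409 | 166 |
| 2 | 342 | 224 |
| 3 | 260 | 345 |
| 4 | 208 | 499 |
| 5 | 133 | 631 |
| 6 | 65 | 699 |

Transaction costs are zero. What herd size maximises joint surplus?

Bargaining reaches the level where marginal profit last exceeds marginal crop damage.
That holds through level 2 (342 ≥ 224) but not at 3 (260 < 345).

2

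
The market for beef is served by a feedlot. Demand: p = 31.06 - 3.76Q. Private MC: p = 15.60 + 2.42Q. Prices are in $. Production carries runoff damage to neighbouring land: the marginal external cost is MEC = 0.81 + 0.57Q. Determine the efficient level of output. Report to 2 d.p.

Social marginal cost = private MC + MEC = 16.41 + 2.99Q.
Set SMC = demand: 16.41 + 2.99Q = 31.06 - 3.76Q → Q* = 2.1704.

Q* = 2.17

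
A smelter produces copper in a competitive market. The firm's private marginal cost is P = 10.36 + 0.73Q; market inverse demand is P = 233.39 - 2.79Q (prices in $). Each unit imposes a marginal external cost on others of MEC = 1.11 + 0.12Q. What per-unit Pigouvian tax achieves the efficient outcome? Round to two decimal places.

Social marginal cost = private MC + MEC = 11.47 + 0.85Q.
Set SMC = demand: 11.47 + 0.85Q = 233.39 - 2.79Q → Q* = 60.9670.
The Pigouvian tax equals MEC at Q*: 1.11 + 0.12×60.9670 = 8.4260.

tax = $8.43 per unit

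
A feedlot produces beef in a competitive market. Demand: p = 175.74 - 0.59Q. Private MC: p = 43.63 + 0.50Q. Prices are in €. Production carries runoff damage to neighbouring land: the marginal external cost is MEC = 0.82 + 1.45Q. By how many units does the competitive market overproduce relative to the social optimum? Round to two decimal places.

69.51 units

Market equilibrium (private): 43.63 + 0.50Q = 175.74 - 0.59Q → Q_m = 121.2018.
Social marginal cost = private MC + MEC = 44.45 + 1.95Q.
Set SMC = demand: 44.45 + 1.95Q = 175.74 - 0.59Q → Q* = 51.6890.
Gap = |121.2018 − 51.6890| = 69.5128.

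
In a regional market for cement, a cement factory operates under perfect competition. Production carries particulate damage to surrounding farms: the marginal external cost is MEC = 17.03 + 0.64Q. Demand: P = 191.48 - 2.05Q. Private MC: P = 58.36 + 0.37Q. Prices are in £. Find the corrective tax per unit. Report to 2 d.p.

Social marginal cost = private MC + MEC = 75.39 + 1.01Q.
Set SMC = demand: 75.39 + 1.01Q = 191.48 - 2.05Q → Q* = 37.9379.
The Pigouvian tax equals MEC at Q*: 17.03 + 0.64×37.9379 = 41.3103.

tax = £41.31 per unit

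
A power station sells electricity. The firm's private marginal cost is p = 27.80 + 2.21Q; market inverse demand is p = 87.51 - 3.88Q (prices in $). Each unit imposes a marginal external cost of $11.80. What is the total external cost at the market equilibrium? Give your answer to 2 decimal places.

Market equilibrium (private): 27.80 + 2.21Q = 87.51 - 3.88Q → Q_m = 9.8046.
Total external cost = MEC × Q_m = 11.80 × 9.8046 = 115.6943.

$115.69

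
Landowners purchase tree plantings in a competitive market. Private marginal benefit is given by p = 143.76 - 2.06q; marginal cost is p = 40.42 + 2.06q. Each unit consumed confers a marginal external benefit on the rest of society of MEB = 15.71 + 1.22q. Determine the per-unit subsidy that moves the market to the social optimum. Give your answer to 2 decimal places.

Social marginal benefit = demand + MEB = 159.47 - 0.84q.
Set SMB = MC: 159.47 - 0.84q = 40.42 + 2.06q → q* = 41.0517.
The Pigouvian subsidy equals MEB at q*: 15.71 + 1.22×41.0517 = 65.7931.

subsidy = 65.79 per unit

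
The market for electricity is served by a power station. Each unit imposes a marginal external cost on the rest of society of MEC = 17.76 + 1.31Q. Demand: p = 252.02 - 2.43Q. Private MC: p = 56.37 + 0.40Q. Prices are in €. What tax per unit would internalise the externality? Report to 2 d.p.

Social marginal cost = private MC + MEC = 74.13 + 1.71Q.
Set SMC = demand: 74.13 + 1.71Q = 252.02 - 2.43Q → Q* = 42.9686.
The Pigouvian tax equals MEC at Q*: 17.76 + 1.31×42.9686 = 74.0489.

tax = €74.05 per unit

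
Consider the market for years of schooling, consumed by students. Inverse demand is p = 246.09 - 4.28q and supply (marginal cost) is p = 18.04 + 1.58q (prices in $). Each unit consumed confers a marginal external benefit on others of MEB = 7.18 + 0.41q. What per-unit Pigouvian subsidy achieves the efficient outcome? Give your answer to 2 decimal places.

Social marginal benefit = demand + MEB = 253.27 - 3.87q.
Set SMB = MC: 253.27 - 3.87q = 18.04 + 1.58q → q* = 43.1615.
The Pigouvian subsidy equals MEB at q*: 7.18 + 0.41×43.1615 = 24.8762.

subsidy = $24.88 per unit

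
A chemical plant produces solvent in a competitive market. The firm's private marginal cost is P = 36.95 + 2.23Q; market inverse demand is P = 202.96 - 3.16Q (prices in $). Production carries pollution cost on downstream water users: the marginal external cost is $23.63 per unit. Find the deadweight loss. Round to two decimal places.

DWL = $51.80

Market equilibrium (private): 36.95 + 2.23Q = 202.96 - 3.16Q → Q_m = 30.7996.
Social marginal cost = private MC + MEC = 60.58 + 2.23Q.
Set SMC = demand: 60.58 + 2.23Q = 202.96 - 3.16Q → Q* = 26.4156.
The loss is the area between SMC and demand from Q* to Q_m; with linear curves that's a triangle of height MEC(Q_m).
DWL = ½ × 4.3840 × 23.6300 = 51.7970.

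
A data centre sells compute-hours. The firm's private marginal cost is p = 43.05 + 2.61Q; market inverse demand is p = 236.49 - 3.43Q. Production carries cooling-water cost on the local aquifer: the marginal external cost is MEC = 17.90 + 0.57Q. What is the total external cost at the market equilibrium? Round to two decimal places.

Market equilibrium (private): 43.05 + 2.61Q = 236.49 - 3.43Q → Q_m = 32.0265.
Total external cost = ∫₀^{Q_m} (17.90 + 0.57Q) dQ = 17.90×32.0265 + ½×0.57×32.0265² = 865.5979.

865.60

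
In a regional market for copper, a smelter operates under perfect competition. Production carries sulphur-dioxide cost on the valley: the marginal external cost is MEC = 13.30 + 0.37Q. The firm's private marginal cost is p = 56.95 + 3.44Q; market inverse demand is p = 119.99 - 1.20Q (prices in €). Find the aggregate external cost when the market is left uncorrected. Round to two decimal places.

€214.84

Market equilibrium (private): 56.95 + 3.44Q = 119.99 - 1.20Q → Q_m = 13.5862.
Total external cost = ∫₀^{Q_m} (13.30 + 0.37Q) dQ = 13.30×13.5862 + ½×0.37×13.5862² = 214.8447.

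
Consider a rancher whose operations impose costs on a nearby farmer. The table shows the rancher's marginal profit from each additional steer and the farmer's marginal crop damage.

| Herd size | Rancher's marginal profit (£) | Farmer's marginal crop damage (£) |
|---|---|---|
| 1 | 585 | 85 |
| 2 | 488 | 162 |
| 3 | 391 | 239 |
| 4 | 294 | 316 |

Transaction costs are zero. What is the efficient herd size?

3

Bargaining reaches the level where marginal profit last exceeds marginal crop damage.
That holds through level 3 (391 ≥ 239) but not at 4 (294 < 316).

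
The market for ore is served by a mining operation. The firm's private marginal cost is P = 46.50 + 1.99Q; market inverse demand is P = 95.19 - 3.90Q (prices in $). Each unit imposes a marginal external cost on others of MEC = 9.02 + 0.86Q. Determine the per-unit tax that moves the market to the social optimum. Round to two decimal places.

tax = $14.07 per unit

Social marginal cost = private MC + MEC = 55.52 + 2.85Q.
Set SMC = demand: 55.52 + 2.85Q = 95.19 - 3.90Q → Q* = 5.8770.
The Pigouvian tax equals MEC at Q*: 9.02 + 0.86×5.8770 = 14.0742.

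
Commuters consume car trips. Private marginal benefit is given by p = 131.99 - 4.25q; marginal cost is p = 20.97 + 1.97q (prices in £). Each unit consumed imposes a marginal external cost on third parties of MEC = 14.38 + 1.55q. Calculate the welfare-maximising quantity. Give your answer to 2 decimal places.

Social marginal benefit = demand − MEC = 117.61 - 5.80q.
Set SMB = MC: 117.61 - 5.80q = 20.97 + 1.97q → q* = 12.4376.

q* = 12.44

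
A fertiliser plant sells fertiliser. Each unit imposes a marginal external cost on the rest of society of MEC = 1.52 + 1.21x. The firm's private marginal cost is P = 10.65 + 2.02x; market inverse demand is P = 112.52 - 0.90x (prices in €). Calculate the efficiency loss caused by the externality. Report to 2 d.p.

Market equilibrium (private): 10.65 + 2.02x = 112.52 - 0.90x → x_m = 34.8870.
Social marginal cost = private MC + MEC = 12.17 + 3.23x.
Set SMC = demand: 12.17 + 3.23x = 112.52 - 0.90x → x* = 24.2978.
Height of the DWL triangle at x_m is SMC(x_m) − demand(x_m) = MEC(x_m) = 43.7333.
DWL = ½ × 10.5892 × 43.7333 = 231.5503.

DWL = €231.55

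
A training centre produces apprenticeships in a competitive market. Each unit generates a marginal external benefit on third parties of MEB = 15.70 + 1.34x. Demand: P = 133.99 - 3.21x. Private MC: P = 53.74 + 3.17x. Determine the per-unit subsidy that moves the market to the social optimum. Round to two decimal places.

subsidy = 41.21 per unit

Social marginal cost = private MC − MEB = 38.04 + 1.83x.
Set SMC = demand: 38.04 + 1.83x = 133.99 - 3.21x → x* = 19.0377.
The Pigouvian subsidy equals MEB at x*: 15.70 + 1.34×19.0377 = 41.2105.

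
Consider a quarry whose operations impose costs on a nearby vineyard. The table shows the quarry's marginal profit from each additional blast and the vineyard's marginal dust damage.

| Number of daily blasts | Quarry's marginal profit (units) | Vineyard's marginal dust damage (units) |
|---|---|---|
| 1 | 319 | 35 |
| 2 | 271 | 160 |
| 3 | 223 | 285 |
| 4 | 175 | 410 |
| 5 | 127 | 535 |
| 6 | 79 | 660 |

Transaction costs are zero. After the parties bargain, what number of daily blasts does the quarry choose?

Bargaining reaches the level where marginal profit last exceeds marginal dust damage.
That holds through level 2 (271 ≥ 160) but not at 3 (223 < 285).

2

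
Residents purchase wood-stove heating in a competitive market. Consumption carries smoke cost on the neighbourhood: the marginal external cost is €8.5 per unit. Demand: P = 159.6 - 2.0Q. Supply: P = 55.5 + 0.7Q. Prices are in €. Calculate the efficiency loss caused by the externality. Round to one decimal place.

DWL = €13.4

Market equilibrium (private): 55.5 + 0.7Q = 159.6 - 2.0Q → Q_m = 38.5556.
Social marginal benefit = demand − MEC = 151.1 - 2.0Q.
Set SMB = MC: 151.1 - 2.0Q = 55.5 + 0.7Q → Q* = 35.4074.
Height of the DWL triangle at Q_m is MC(Q_m) − SMB(Q_m) = MEC(Q_m) = 8.5000.
DWL = ½ × 3.1482 × 8.5000 = 13.3799.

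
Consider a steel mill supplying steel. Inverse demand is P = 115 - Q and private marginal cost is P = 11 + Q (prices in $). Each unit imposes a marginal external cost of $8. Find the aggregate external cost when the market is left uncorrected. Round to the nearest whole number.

$416

Market equilibrium (private): 11 + Q = 115 - Q → Q_m = 52.0000.
Total external cost = MEC × Q_m = 8 × 52.0000 = 416.0000.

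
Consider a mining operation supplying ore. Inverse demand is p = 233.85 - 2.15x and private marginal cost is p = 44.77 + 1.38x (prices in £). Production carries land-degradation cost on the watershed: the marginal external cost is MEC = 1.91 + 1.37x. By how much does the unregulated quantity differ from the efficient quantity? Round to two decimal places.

Market equilibrium (private): 44.77 + 1.38x = 233.85 - 2.15x → x_m = 53.5637.
Social marginal cost = private MC + MEC = 46.68 + 2.75x.
Set SMC = demand: 46.68 + 2.75x = 233.85 - 2.15x → x* = 38.1980.
Gap = |53.5637 − 38.1980| = 15.3657.

15.37 units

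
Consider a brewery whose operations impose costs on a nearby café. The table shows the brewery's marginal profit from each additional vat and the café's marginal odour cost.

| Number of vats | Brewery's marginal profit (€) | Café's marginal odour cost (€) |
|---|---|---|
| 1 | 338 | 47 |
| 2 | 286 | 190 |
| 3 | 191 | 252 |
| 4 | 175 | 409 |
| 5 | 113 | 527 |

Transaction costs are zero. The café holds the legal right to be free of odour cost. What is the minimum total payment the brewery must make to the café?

€237

Efficient level: marginal profit ≥ marginal odour cost through level 2, so k* = 2.
With the café holding the right, the brewery must at least compensate total damage at k*: 47 + 190 = 237.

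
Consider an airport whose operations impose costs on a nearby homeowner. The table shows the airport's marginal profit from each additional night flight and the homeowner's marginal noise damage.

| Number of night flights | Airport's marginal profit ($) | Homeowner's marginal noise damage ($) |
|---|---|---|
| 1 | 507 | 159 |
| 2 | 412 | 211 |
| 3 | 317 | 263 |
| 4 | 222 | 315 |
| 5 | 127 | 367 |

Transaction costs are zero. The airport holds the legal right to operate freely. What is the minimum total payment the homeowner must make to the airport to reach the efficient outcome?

$349

Left alone the airport would choose level 5 (marginal profit stays positive).
Efficient level: k* = 3 (marginal profit ≥ marginal noise damage through 3).
The homeowner must at least cover the airport's forgone profit from cutting 5→3: 222 + 127 = 349.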